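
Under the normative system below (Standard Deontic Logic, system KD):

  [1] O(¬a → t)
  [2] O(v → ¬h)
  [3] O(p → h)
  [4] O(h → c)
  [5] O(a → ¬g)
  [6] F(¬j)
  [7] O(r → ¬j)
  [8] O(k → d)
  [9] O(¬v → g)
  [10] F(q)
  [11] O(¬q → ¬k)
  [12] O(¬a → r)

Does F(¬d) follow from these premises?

Premise 8 is O(k → d), but O(k) is not derivable from the premises, so it does not yield O(d).
No other premise forces O(d). An ideal world satisfying every premise can still have ¬d true, so F(¬d) is not derivable.

No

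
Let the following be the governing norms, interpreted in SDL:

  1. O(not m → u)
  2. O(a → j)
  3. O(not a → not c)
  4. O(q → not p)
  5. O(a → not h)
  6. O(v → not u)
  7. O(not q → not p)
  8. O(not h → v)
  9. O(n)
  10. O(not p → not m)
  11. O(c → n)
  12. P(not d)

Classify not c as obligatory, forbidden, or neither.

Premises 4 and 7 are O(q → not p) and O(not q → not p); every ideal world satisfies q or not q, so in either case not p holds — hence O(not p).
Premise 10 is O(not p → not m); since O(not p), deontic closure gives O(not m).
Premise 1 is O(not m → u); since O(not m), deontic closure gives O(u).
Premise 6, O(v → not u), contraposes to O(u → not v); with O(u) we get O(not v).
The contrapositive of premise 8 (O(not h → v)) is O(not v → h), and O(not v) is already established, so O(h).
The contrapositive of premise 5 (O(a → not h)) is O(h → not a), and O(h) is already established, so O(not a).
From O(not a) and premise 3, O(not a → not c), we obtain O(not c).
Premises 2, 9, 11, 12 do not contribute to this derivation.
Hence not c is obligatory.

Obligatory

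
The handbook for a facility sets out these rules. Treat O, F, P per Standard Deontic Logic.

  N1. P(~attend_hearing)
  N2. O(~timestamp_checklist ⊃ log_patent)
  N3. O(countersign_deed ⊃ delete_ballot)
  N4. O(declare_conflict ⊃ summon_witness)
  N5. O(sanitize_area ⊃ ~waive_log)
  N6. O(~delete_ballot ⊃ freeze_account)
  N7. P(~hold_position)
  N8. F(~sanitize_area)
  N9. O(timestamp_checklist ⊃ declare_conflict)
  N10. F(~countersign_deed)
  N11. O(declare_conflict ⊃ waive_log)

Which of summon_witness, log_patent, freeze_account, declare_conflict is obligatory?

F(~sanitize_area) at premise 8 means O(sanitize_area).
From O(sanitize_area) and premise 5, O(sanitize_area ⊃ ~waive_log), we obtain O(~waive_log).
Premise 11, O(declare_conflict ⊃ waive_log), contraposes to O(~waive_log ⊃ ~declare_conflict); with O(~waive_log) we get O(~declare_conflict).
Premise 9 is O(timestamp_checklist ⊃ declare_conflict); contrapositively O(~declare_conflict ⊃ ~timestamp_checklist). Since O(~declare_conflict) holds, K gives O(~timestamp_checklist).
Premise 2 is O(~timestamp_checklist ⊃ log_patent); since O(~timestamp_checklist), deontic closure gives O(log_patent).
So O(log_patent) holds — log_patent is obligatory. None of the other listed options is made obligatory by any chain of premises.

log_patent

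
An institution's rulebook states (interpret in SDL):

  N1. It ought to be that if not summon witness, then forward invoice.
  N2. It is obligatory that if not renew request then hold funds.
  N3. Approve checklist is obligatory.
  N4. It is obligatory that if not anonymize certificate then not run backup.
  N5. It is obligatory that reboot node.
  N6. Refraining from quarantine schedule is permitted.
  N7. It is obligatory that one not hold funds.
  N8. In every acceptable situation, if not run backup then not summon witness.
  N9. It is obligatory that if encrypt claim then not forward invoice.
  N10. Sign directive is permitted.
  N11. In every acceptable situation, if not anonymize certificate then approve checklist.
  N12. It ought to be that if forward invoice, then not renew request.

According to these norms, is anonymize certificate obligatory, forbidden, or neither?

From premise 7 we have O(¬hold_funds).
Premise 2, O(¬renew_request → hold_funds), contraposes to O(¬hold_funds → renew_request); with O(¬hold_funds) we get O(renew_request).
The contrapositive of premise 12 (O(forward_invoice → ¬renew_request)) is O(renew_request → ¬forward_invoice), and O(renew_request) is already established, so O(¬forward_invoice).
Premise 1 is O(¬summon_witness → forward_invoice); contrapositively O(¬forward_invoice → summon_witness). Since O(¬forward_invoice) holds, K gives O(summon_witness).
Premise 8 is O(¬run_backup → ¬summon_witness); contrapositively O(summon_witness → run_backup). Since O(summon_witness) holds, K gives O(run_backup).
Premise 4 is O(¬anonymize_certificate → ¬run_backup); contrapositively O(run_backup → anonymize_certificate). Since O(run_backup) holds, K gives O(anonymize_certificate).
Premises 3, 5, 6, 9, 10, 11 do not contribute to this derivation.
Hence anonymize_certificate is obligatory.

Obligatory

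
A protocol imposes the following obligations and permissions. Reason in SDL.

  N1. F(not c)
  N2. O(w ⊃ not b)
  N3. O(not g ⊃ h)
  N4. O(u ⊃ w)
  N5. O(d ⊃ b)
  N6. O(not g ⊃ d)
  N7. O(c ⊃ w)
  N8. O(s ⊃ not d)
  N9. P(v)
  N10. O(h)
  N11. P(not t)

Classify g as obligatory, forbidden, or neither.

Premise 1 is F(not c), i.e. O(c).
Applying K to premise 7 (O(c ⊃ w)) and O(c) yields O(w).
Applying K to premise 2 (O(w ⊃ not b)) and O(w) yields O(not b).
The contrapositive of premise 5 (O(d ⊃ b)) is O(not b ⊃ not d), and O(not b) is already established, so O(not d).
Premise 6, O(not g ⊃ d), contraposes to O(not d ⊃ g); with O(not d) we get O(g).
Premises 3, 4, 8, 9, 10, 11 do not contribute to this derivation.
Hence g is obligatory.

Obligatory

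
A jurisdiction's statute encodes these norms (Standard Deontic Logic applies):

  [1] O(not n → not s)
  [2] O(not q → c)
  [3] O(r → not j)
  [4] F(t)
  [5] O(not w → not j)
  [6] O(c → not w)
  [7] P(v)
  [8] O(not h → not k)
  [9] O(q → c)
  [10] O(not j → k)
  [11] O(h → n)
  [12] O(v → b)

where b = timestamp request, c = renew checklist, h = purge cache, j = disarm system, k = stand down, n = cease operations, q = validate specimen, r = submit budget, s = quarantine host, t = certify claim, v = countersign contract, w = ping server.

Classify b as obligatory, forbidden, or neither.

Neither

Premise 12 is O(v → b), but O(v) is not derivable from the premises (the permission P(v) asserts only not O(not v), not O(v)), so it does not yield O(b).
No premise or chain of K-axiom applications forces O(b), and none forces O(not b). So b is neither obligatory nor forbidden under these norms.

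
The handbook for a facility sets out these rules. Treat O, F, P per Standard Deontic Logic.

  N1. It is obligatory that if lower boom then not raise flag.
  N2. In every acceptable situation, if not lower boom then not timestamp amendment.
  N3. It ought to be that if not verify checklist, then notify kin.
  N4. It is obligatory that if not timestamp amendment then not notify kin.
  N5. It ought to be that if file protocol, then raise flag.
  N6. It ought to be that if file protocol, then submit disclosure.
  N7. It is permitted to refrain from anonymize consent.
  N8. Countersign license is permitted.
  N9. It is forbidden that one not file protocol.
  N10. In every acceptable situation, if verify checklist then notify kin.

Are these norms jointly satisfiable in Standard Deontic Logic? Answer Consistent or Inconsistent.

Inconsistent

Premises 10 and 3 are O(verify_checklist → notify_kin) and O(¬verify_checklist → notify_kin); every ideal world satisfies verify_checklist or ¬verify_checklist, so in either case notify_kin holds — hence O(notify_kin).
The contrapositive of premise 4 (O(¬timestamp_amendment → ¬notify_kin)) is O(notify_kin → timestamp_amendment), and O(notify_kin) is already established, so O(timestamp_amendment).
Premise 2, O(¬lower_boom → ¬timestamp_amendment), contraposes to O(timestamp_amendment → lower_boom); with O(timestamp_amendment) we get O(lower_boom).
With premise 1, O(lower_boom → ¬raise_flag), the K-axiom yields O(¬raise_flag).
The contrapositive of premise 5 (O(file_protocol → raise_flag)) is O(¬raise_flag → ¬file_protocol), and O(¬raise_flag) is already established, so O(¬file_protocol).
Yet premise 9 is F(¬file_protocol), i.e. O(file_protocol).
We now have both O(¬file_protocol) and O(file_protocol) — file_protocol is simultaneously obligatory and forbidden, violating the D-axiom.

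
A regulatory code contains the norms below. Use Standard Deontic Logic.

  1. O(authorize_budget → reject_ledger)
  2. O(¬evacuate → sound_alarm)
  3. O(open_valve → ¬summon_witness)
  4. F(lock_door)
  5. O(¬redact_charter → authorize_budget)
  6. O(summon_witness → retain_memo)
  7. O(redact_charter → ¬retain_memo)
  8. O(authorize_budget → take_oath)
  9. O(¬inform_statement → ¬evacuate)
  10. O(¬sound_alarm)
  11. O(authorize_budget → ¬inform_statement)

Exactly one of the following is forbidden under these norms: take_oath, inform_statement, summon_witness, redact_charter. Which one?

Premise 10 states O(¬sound_alarm) outright.
Premise 2, O(¬evacuate → sound_alarm), contraposes to O(¬sound_alarm → evacuate); with O(¬sound_alarm) we get O(evacuate).
Premise 9, O(¬inform_statement → ¬evacuate), contraposes to O(evacuate → inform_statement); with O(evacuate) we get O(inform_statement).
The contrapositive of premise 11 (O(authorize_budget → ¬inform_statement)) is O(inform_statement → ¬authorize_budget), and O(inform_statement) is already established, so O(¬authorize_budget).
Premise 5 is O(¬redact_charter → authorize_budget); contrapositively O(¬authorize_budget → redact_charter). Since O(¬authorize_budget) holds, K gives O(redact_charter).
From O(redact_charter) and premise 7, O(redact_charter → ¬retain_memo), we obtain O(¬retain_memo).
Premise 6, O(summon_witness → retain_memo), contraposes to O(¬retain_memo → ¬summon_witness); with O(¬retain_memo) we get O(¬summon_witness).
So O(¬summon_witness) holds, i.e. summon_witness is forbidden. None of the other listed options is forbidden under the premises.

summon_witness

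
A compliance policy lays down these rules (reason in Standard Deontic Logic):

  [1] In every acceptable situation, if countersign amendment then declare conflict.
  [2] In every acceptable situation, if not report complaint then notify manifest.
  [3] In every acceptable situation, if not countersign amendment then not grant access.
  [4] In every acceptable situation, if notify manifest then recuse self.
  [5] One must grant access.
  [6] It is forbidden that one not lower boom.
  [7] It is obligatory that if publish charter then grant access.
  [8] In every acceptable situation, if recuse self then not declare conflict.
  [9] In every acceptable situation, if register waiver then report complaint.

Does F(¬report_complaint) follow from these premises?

Premise 5 states O(grant_access) outright.
The contrapositive of premise 3 (O(¬countersign_amendment → ¬grant_access)) is O(grant_access → countersign_amendment), and O(grant_access) is already established, so O(countersign_amendment).
With premise 1, O(countersign_amendment → declare_conflict), the K-axiom yields O(declare_conflict).
Premise 8, O(recuse_self → ¬declare_conflict), contraposes to O(declare_conflict → ¬recuse_self); with O(declare_conflict) we get O(¬recuse_self).
Premise 4 is O(notify_manifest → recuse_self); contrapositively O(¬recuse_self → ¬notify_manifest). Since O(¬recuse_self) holds, K gives O(¬notify_manifest).
Premise 2 is O(¬report_complaint → notify_manifest); contrapositively O(¬notify_manifest → report_complaint). Since O(¬notify_manifest) holds, K gives O(report_complaint).
Premises 6, 7, 9 do not contribute to this derivation.
So O(report_complaint) holds, i.e. F(¬report_complaint). The claim follows.

Yes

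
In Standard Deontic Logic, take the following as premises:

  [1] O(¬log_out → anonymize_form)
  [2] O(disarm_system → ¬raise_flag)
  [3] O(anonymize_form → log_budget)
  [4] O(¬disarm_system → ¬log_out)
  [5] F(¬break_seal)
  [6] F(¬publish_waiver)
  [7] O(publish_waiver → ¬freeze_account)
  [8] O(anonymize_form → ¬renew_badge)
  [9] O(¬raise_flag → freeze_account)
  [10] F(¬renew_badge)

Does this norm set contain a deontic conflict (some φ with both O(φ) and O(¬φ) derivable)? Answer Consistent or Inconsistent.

Premise 10 is F(¬renew_badge), i.e. O(renew_badge).
Premise 8, O(anonymize_form → ¬renew_badge), contraposes to O(renew_badge → ¬anonymize_form); with O(renew_badge) we get O(¬anonymize_form).
Premise 1, O(¬log_out → anonymize_form), contraposes to O(¬anonymize_form → log_out); with O(¬anonymize_form) we get O(log_out).
Premise 4, O(¬disarm_system → ¬log_out), contraposes to O(log_out → disarm_system); with O(log_out) we get O(disarm_system).
From O(disarm_system) and premise 2, O(disarm_system → ¬raise_flag), we obtain O(¬raise_flag).
Premise 9 is O(¬raise_flag → freeze_account); since O(¬raise_flag), deontic closure gives O(freeze_account).
The contrapositive of premise 7 (O(publish_waiver → ¬freeze_account)) is O(freeze_account → ¬publish_waiver), and O(freeze_account) is already established, so O(¬publish_waiver).
However, F(¬publish_waiver) at premise 6 amounts to O(publish_waiver).
We now have both O(¬publish_waiver) and O(publish_waiver) — publish_waiver is simultaneously obligatory and forbidden, violating the D-axiom.

Inconsistent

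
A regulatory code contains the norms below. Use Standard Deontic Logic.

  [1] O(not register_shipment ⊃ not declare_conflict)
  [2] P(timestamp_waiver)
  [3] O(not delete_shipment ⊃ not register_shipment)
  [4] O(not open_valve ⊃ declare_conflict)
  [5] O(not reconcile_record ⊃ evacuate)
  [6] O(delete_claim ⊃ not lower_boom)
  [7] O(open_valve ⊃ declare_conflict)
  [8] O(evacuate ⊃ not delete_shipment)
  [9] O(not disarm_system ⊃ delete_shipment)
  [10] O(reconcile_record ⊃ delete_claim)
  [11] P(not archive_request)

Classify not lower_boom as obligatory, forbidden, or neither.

Obligatory

By case analysis on open_valve: premise 7 gives O(open_valve ⊃ declare_conflict) and premise 4 gives O(not open_valve ⊃ declare_conflict), so O(declare_conflict) either way.
Premise 1 is O(not register_shipment ⊃ not declare_conflict); contrapositively O(declare_conflict ⊃ register_shipment). Since O(declare_conflict) holds, K gives O(register_shipment).
Premise 3, O(not delete_shipment ⊃ not register_shipment), contraposes to O(register_shipment ⊃ delete_shipment); with O(register_shipment) we get O(delete_shipment).
Premise 8, O(evacuate ⊃ not delete_shipment), contraposes to O(delete_shipment ⊃ not evacuate); with O(delete_shipment) we get O(not evacuate).
Premise 5 is O(not reconcile_record ⊃ evacuate); contrapositively O(not evacuate ⊃ reconcile_record). Since O(not evacuate) holds, K gives O(reconcile_record).
From O(reconcile_record) and premise 10, O(reconcile_record ⊃ delete_claim), we obtain O(delete_claim).
Premise 6 is O(delete_claim ⊃ not lower_boom); since O(delete_claim), deontic closure gives O(not lower_boom).
Premises 2, 9, 11 do not contribute to this derivation.
Hence not lower_boom is obligatory.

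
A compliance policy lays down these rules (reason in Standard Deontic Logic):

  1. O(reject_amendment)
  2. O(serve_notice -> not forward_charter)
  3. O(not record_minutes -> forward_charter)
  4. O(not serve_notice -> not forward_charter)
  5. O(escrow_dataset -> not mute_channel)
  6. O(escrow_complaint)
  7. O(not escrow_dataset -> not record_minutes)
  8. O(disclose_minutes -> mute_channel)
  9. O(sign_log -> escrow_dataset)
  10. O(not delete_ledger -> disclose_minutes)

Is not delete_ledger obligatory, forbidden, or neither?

By case analysis on serve_notice: premise 2 gives O(serve_notice -> not forward_charter) and premise 4 gives O(not serve_notice -> not forward_charter), so O(not forward_charter) either way.
The contrapositive of premise 3 (O(not record_minutes -> forward_charter)) is O(not forward_charter -> record_minutes), and O(not forward_charter) is already established, so O(record_minutes).
The contrapositive of premise 7 (O(not escrow_dataset -> not record_minutes)) is O(record_minutes -> escrow_dataset), and O(record_minutes) is already established, so O(escrow_dataset).
From O(escrow_dataset) and premise 5, O(escrow_dataset -> not mute_channel), we obtain O(not mute_channel).
The contrapositive of premise 8 (O(disclose_minutes -> mute_channel)) is O(not mute_channel -> not disclose_minutes), and O(not mute_channel) is already established, so O(not disclose_minutes).
The contrapositive of premise 10 (O(not delete_ledger -> disclose_minutes)) is O(not disclose_minutes -> delete_ledger), and O(not disclose_minutes) is already established, so O(delete_ledger).
Premises 1, 6, 9 do not contribute to this derivation.
Thus O(delete_ledger), which is F(not delete_ledger): not delete_ledger is forbidden.

Forbidden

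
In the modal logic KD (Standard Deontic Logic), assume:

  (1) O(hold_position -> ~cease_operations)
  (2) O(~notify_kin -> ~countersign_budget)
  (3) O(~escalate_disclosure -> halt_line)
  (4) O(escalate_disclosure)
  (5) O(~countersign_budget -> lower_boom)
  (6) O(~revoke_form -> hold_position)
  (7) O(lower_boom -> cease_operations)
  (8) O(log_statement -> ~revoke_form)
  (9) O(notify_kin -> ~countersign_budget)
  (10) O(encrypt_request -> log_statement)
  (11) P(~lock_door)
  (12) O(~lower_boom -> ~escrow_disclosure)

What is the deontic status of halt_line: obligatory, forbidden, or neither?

Neither

Premise 3 is O(~escalate_disclosure -> halt_line), but O(~escalate_disclosure) is not derivable from the premises, so it does not yield O(halt_line).
No premise or chain of K-axiom applications forces O(halt_line), and none forces O(~halt_line). So halt_line is neither obligatory nor forbidden under these norms.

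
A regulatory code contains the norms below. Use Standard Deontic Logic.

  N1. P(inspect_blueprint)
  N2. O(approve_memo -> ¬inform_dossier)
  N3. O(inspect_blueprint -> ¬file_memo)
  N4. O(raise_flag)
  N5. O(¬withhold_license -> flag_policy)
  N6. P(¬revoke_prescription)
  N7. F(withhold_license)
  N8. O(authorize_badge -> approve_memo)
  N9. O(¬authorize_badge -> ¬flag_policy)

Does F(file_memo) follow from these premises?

No

Premise 3 is O(inspect_blueprint -> ¬file_memo), but O(inspect_blueprint) is not derivable from the premises (the permission P(inspect_blueprint) asserts only ¬O(¬inspect_blueprint), not O(inspect_blueprint)), so it does not yield O(¬file_memo).
No other premise forces O(¬file_memo). An ideal world satisfying every premise can still have file_memo true, so F(file_memo) is not derivable.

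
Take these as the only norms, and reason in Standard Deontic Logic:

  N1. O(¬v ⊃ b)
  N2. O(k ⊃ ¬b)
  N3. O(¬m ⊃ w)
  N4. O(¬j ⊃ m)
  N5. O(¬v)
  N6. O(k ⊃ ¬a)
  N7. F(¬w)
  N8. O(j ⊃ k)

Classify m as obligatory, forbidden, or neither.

Obligatory

From premise 5 we have O(¬v).
Premise 1 is O(¬v ⊃ b); since O(¬v), deontic closure gives O(b).
Premise 2, O(k ⊃ ¬b), contraposes to O(b ⊃ ¬k); with O(b) we get O(¬k).
The contrapositive of premise 8 (O(j ⊃ k)) is O(¬k ⊃ ¬j), and O(¬k) is already established, so O(¬j).
Premise 4 is O(¬j ⊃ m); since O(¬j), deontic closure gives O(m).
Premises 3, 6, 7 do not contribute to this derivation.
Hence m is obligatory.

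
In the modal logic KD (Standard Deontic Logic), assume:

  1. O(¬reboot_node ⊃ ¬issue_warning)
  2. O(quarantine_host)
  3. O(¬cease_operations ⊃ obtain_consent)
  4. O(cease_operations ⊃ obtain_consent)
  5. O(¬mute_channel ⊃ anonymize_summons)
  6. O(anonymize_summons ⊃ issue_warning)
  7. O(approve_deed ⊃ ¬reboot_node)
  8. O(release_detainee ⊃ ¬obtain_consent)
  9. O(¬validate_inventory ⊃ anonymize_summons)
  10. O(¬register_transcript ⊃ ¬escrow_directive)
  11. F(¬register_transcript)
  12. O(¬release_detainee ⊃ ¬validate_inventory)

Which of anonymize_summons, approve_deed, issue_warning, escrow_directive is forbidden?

Premises 4 and 3 cover both cases: O(cease_operations ⊃ obtain_consent) and O(¬cease_operations ⊃ obtain_consent). Since cease_operations ∨ ¬cease_operations is a tautology, O(obtain_consent) follows.
Premise 8 is O(release_detainee ⊃ ¬obtain_consent); contrapositively O(obtain_consent ⊃ ¬release_detainee). Since O(obtain_consent) holds, K gives O(¬release_detainee).
Applying K to premise 12 (O(¬release_detainee ⊃ ¬validate_inventory)) and O(¬release_detainee) yields O(¬validate_inventory).
Premise 9 is O(¬validate_inventory ⊃ anonymize_summons); since O(¬validate_inventory), deontic closure gives O(anonymize_summons).
Applying K to premise 6 (O(anonymize_summons ⊃ issue_warning)) and O(anonymize_summons) yields O(issue_warning).
Premise 1, O(¬reboot_node ⊃ ¬issue_warning), contraposes to O(issue_warning ⊃ reboot_node); with O(issue_warning) we get O(reboot_node).
The contrapositive of premise 7 (O(approve_deed ⊃ ¬reboot_node)) is O(reboot_node ⊃ ¬approve_deed), and O(reboot_node) is already established, so O(¬approve_deed).
So O(¬approve_deed) holds, i.e. approve_deed is forbidden. None of the other listed options is forbidden under the premises.

approve_deed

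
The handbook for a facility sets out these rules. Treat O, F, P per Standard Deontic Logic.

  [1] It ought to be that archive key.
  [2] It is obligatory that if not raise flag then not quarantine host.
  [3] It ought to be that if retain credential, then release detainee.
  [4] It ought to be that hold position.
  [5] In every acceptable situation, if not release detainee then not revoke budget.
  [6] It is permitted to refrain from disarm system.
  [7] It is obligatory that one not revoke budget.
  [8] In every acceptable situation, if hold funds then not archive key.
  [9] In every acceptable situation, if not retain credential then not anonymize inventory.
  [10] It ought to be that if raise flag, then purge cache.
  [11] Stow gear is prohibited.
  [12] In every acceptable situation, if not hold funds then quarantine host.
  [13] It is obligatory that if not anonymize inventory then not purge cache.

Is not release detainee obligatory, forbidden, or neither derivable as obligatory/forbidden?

Premise 1 gives O(archive_key).
The contrapositive of premise 8 (O(hold_funds → ¬archive_key)) is O(archive_key → ¬hold_funds), and O(archive_key) is already established, so O(¬hold_funds).
Applying K to premise 12 (O(¬hold_funds → quarantine_host)) and O(¬hold_funds) yields O(quarantine_host).
The contrapositive of premise 2 (O(¬raise_flag → ¬quarantine_host)) is O(quarantine_host → raise_flag), and O(quarantine_host) is already established, so O(raise_flag).
Applying K to premise 10 (O(raise_flag → purge_cache)) and O(raise_flag) yields O(purge_cache).
The contrapositive of premise 13 (O(¬anonymize_inventory → ¬purge_cache)) is O(purge_cache → anonymize_inventory), and O(purge_cache) is already established, so O(anonymize_inventory).
Premise 9 is O(¬retain_credential → ¬anonymize_inventory); contrapositively O(anonymize_inventory → retain_credential). Since O(anonymize_inventory) holds, K gives O(retain_credential).
From O(retain_credential) and premise 3, O(retain_credential → release_detainee), we obtain O(release_detainee).
Premises 4, 5, 6, 7, 11 do not contribute to this derivation.
Thus O(release_detainee), which is F(¬release_detainee): ¬release_detainee is forbidden.

Forbidden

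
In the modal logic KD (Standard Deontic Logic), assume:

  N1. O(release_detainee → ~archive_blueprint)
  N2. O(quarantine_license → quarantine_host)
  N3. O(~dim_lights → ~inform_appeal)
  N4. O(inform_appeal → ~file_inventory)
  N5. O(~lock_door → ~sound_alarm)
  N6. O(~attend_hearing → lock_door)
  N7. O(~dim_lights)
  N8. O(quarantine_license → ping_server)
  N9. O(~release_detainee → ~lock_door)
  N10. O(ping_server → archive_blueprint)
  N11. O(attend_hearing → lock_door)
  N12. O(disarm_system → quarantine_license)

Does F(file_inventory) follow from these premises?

No

Premise 4 is O(inform_appeal → ~file_inventory), but O(inform_appeal) is not derivable from the premises, so it does not yield O(~file_inventory).
No other premise forces O(~file_inventory). An ideal world satisfying every premise can still have file_inventory true, so F(file_inventory) is not derivable.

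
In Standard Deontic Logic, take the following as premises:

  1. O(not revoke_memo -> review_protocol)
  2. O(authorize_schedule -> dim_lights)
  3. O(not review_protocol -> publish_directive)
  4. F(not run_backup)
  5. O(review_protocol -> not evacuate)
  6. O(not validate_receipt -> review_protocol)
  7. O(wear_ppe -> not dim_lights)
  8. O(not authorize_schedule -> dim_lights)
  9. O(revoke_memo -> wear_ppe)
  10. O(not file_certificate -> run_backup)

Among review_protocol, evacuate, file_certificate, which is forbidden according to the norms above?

evacuate

By case analysis on not authorize_schedule: premise 8 gives O(not authorize_schedule -> dim_lights) and premise 2 gives O(authorize_schedule -> dim_lights), so O(dim_lights) either way.
Premise 7 is O(wear_ppe -> not dim_lights); contrapositively O(dim_lights -> not wear_ppe). Since O(dim_lights) holds, K gives O(not wear_ppe).
The contrapositive of premise 9 (O(revoke_memo -> wear_ppe)) is O(not wear_ppe -> not revoke_memo), and O(not wear_ppe) is already established, so O(not revoke_memo).
Applying K to premise 1 (O(not revoke_memo -> review_protocol)) and O(not revoke_memo) yields O(review_protocol).
Applying K to premise 5 (O(review_protocol -> not evacuate)) and O(review_protocol) yields O(not evacuate).
So O(not evacuate) holds, i.e. evacuate is forbidden. None of the other listed options is forbidden under the premises.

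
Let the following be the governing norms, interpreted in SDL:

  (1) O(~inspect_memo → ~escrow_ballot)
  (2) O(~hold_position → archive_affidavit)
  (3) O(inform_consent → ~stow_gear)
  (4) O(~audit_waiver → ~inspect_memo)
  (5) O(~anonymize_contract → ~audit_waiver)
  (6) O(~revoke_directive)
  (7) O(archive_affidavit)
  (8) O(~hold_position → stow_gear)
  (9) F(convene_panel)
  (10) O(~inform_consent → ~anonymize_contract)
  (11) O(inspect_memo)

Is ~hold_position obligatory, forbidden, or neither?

Forbidden

Premise 11 gives O(inspect_memo).
Premise 4, O(~audit_waiver → ~inspect_memo), contraposes to O(inspect_memo → audit_waiver); with O(inspect_memo) we get O(audit_waiver).
The contrapositive of premise 5 (O(~anonymize_contract → ~audit_waiver)) is O(audit_waiver → anonymize_contract), and O(audit_waiver) is already established, so O(anonymize_contract).
Premise 10, O(~inform_consent → ~anonymize_contract), contraposes to O(anonymize_contract → inform_consent); with O(anonymize_contract) we get O(inform_consent).
Premise 3 is O(inform_consent → ~stow_gear); since O(inform_consent), deontic closure gives O(~stow_gear).
Premise 8 is O(~hold_position → stow_gear); contrapositively O(~stow_gear → hold_position). Since O(~stow_gear) holds, K gives O(hold_position).
Premises 1, 2, 6, 7, 9 do not contribute to this derivation.
Thus O(hold_position), which is F(~hold_position): ~hold_position is forbidden.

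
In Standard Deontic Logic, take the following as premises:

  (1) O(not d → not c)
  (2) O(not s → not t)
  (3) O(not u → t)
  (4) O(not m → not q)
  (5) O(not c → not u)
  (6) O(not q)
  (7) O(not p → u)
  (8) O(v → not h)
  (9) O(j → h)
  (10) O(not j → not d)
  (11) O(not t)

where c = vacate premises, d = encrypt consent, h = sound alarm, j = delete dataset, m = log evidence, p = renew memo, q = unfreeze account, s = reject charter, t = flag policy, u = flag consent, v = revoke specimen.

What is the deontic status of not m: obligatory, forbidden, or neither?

Premise 4 is O(not m → not q); even if O(not q) held, inferring O(not m) would be affirming the consequent — invalid.
No premise or chain of K-axiom applications forces O(not m), and none forces O(m). So not m is neither obligatory nor forbidden under these norms.

Neither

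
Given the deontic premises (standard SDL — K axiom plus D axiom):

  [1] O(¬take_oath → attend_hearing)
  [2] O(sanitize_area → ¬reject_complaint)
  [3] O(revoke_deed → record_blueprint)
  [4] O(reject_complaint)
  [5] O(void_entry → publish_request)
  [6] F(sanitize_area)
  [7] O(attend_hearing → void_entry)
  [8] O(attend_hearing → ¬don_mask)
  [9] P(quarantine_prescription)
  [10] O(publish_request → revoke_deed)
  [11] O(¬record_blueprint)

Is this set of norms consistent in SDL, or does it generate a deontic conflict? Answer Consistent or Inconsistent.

Premise 2 is O(sanitize_area → ¬reject_complaint), but O(sanitize_area) is not derivable from the premises, so it does not yield O(¬reject_complaint).
So O(¬reject_complaint) is not derivable, and the apparent clash with O(reject_complaint) does not arise.
A world satisfying every obligation exists (e.g. attend_hearing=false, don_mask=false, publish_request=false, quarantine_prescription=false, record_blueprint=false, reject_complaint=true, revoke_deed=false, sanitize_area=false, take_oath=true, void_entry=false); no atom is both obligatory and forbidden, so the set is consistent.

Consistent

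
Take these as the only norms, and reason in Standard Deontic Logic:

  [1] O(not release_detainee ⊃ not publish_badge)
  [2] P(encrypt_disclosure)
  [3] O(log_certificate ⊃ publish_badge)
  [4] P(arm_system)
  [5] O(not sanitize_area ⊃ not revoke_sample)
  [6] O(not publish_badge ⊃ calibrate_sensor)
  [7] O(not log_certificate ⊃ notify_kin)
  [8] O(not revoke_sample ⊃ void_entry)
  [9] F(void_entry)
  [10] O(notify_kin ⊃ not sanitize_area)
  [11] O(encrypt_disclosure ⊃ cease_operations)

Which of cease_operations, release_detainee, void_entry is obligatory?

F(void_entry) at premise 9 means O(not void_entry).
Premise 8 is O(not revoke_sample ⊃ void_entry); contrapositively O(not void_entry ⊃ revoke_sample). Since O(not void_entry) holds, K gives O(revoke_sample).
Premise 5 is O(not sanitize_area ⊃ not revoke_sample); contrapositively O(revoke_sample ⊃ sanitize_area). Since O(revoke_sample) holds, K gives O(sanitize_area).
Premise 10, O(notify_kin ⊃ not sanitize_area), contraposes to O(sanitize_area ⊃ not notify_kin); with O(sanitize_area) we get O(not notify_kin).
Premise 7, O(not log_certificate ⊃ notify_kin), contraposes to O(not notify_kin ⊃ log_certificate); with O(not notify_kin) we get O(log_certificate).
Applying K to premise 3 (O(log_certificate ⊃ publish_badge)) and O(log_certificate) yields O(publish_badge).
Premise 1 is O(not release_detainee ⊃ not publish_badge); contrapositively O(publish_badge ⊃ release_detainee). Since O(publish_badge) holds, K gives O(release_detainee).
So O(release_detainee) holds — release_detainee is obligatory. None of the other listed options is made obligatory by any chain of premises.

release_detainee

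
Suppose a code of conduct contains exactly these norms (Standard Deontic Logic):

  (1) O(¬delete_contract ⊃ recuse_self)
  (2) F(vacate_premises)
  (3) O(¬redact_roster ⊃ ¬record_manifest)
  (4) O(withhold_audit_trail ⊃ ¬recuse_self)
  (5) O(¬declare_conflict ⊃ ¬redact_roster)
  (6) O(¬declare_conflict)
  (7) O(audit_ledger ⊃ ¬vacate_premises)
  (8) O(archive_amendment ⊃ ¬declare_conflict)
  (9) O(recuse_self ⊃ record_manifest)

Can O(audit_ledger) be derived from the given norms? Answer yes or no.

Premise 7 is O(audit_ledger ⊃ ¬vacate_premises); even if O(¬vacate_premises) held, inferring O(audit_ledger) would be affirming the consequent — invalid.
No other premise forces O(audit_ledger). An ideal world satisfying every premise can still have audit_ledger false, so O(audit_ledger) is not derivable.

No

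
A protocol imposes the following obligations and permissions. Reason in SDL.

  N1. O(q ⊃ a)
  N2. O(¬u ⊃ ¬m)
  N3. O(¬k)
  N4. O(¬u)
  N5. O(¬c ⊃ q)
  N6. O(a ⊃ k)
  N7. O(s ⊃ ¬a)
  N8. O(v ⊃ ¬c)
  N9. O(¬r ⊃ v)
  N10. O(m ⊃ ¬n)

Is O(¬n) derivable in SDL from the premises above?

No

Premise 10 is O(m ⊃ ¬n), but O(m) is not derivable from the premises, so it does not yield O(¬n).
No other premise forces O(¬n). An ideal world satisfying every premise can still have ¬n false, so O(¬n) is not derivable.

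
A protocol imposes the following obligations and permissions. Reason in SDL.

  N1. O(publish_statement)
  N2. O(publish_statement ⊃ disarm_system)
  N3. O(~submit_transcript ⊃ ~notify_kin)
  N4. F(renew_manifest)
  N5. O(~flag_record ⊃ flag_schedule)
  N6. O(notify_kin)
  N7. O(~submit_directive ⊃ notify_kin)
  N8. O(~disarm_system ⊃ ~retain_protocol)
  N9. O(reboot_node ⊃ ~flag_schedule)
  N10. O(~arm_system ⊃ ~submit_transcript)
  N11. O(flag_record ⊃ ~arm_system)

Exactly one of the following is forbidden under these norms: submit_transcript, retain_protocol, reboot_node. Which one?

Premise 6 gives O(notify_kin).
Premise 3 is O(~submit_transcript ⊃ ~notify_kin); contrapositively O(notify_kin ⊃ submit_transcript). Since O(notify_kin) holds, K gives O(submit_transcript).
Premise 10, O(~arm_system ⊃ ~submit_transcript), contraposes to O(submit_transcript ⊃ arm_system); with O(submit_transcript) we get O(arm_system).
Premise 11 is O(flag_record ⊃ ~arm_system); contrapositively O(arm_system ⊃ ~flag_record). Since O(arm_system) holds, K gives O(~flag_record).
Applying K to premise 5 (O(~flag_record ⊃ flag_schedule)) and O(~flag_record) yields O(flag_schedule).
Premise 9 is O(reboot_node ⊃ ~flag_schedule); contrapositively O(flag_schedule ⊃ ~reboot_node). Since O(flag_schedule) holds, K gives O(~reboot_node).
So O(~reboot_node) holds, i.e. reboot_node is forbidden. None of the other listed options is forbidden under the premises.

reboot_node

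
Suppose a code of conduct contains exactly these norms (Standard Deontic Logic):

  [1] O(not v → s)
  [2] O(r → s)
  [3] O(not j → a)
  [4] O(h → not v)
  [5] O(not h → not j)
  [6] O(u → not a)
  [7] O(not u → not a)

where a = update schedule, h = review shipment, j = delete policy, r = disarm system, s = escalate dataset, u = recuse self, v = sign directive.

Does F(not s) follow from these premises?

By case analysis on not u: premise 7 gives O(not u → not a) and premise 6 gives O(u → not a), so O(not a) either way.
Premise 3 is O(not j → a); contrapositively O(not a → j). Since O(not a) holds, K gives O(j).
The contrapositive of premise 5 (O(not h → not j)) is O(j → h), and O(j) is already established, so O(h).
With premise 4, O(h → not v), the K-axiom yields O(not v).
Applying K to premise 1 (O(not v → s)) and O(not v) yields O(s).
Premise 2 does not contribute to this derivation.
So O(s) holds, i.e. F(not s). The claim follows.

Yes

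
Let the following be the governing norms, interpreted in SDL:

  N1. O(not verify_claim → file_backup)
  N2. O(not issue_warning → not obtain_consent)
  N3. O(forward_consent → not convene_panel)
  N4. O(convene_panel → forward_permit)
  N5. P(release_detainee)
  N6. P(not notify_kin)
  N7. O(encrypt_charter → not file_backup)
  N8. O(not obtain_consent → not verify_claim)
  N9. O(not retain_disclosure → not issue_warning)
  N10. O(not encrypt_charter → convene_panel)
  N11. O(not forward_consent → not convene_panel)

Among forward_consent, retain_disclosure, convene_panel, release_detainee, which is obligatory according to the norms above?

retain_disclosure

Premises 3 and 11 cover both cases: O(forward_consent → not convene_panel) and O(not forward_consent → not convene_panel). Since forward_consent ∨ not forward_consent is a tautology, O(not convene_panel) follows.
The contrapositive of premise 10 (O(not encrypt_charter → convene_panel)) is O(not convene_panel → encrypt_charter), and O(not convene_panel) is already established, so O(encrypt_charter).
Premise 7 is O(encrypt_charter → not file_backup); since O(encrypt_charter), deontic closure gives O(not file_backup).
Premise 1, O(not verify_claim → file_backup), contraposes to O(not file_backup → verify_claim); with O(not file_backup) we get O(verify_claim).
Premise 8 is O(not obtain_consent → not verify_claim); contrapositively O(verify_claim → obtain_consent). Since O(verify_claim) holds, K gives O(obtain_consent).
Premise 2 is O(not issue_warning → not obtain_consent); contrapositively O(obtain_consent → issue_warning). Since O(obtain_consent) holds, K gives O(issue_warning).
Premise 9 is O(not retain_disclosure → not issue_warning); contrapositively O(issue_warning → retain_disclosure). Since O(issue_warning) holds, K gives O(retain_disclosure).
So O(retain_disclosure) holds — retain_disclosure is obligatory. None of the other listed options is made obligatory by any chain of premises.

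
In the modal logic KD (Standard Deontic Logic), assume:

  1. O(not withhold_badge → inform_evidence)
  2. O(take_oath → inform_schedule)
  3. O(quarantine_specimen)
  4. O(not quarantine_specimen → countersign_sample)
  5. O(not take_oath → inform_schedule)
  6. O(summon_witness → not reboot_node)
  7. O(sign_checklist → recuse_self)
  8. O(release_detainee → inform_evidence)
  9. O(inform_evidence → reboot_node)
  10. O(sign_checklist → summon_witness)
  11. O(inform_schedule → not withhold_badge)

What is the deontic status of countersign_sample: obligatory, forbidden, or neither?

Neither

Premise 4 is O(not quarantine_specimen → countersign_sample), but O(not quarantine_specimen) is not derivable from the premises, so it does not yield O(countersign_sample).
No premise or chain of K-axiom applications forces O(countersign_sample), and none forces O(not countersign_sample). So countersign_sample is neither obligatory nor forbidden under these norms.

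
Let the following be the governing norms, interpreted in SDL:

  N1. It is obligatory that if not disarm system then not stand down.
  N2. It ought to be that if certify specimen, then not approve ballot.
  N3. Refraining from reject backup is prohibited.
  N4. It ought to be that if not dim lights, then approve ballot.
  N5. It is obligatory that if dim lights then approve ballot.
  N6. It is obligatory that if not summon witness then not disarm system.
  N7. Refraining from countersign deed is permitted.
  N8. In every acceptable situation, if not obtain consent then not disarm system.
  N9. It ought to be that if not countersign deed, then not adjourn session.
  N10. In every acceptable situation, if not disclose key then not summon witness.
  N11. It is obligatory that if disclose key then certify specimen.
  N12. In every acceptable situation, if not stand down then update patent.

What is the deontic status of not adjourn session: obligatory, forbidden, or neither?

Premise 9 is O(¬countersign_deed → ¬adjourn_session), but O(¬countersign_deed) is not derivable from the premises (the permission P(¬countersign_deed) asserts only ¬O(countersign_deed), not O(¬countersign_deed)), so it does not yield O(¬adjourn_session).
No premise or chain of K-axiom applications forces O(¬adjourn_session), and none forces O(adjourn_session). So ¬adjourn_session is neither obligatory nor forbidden under these norms.

Neither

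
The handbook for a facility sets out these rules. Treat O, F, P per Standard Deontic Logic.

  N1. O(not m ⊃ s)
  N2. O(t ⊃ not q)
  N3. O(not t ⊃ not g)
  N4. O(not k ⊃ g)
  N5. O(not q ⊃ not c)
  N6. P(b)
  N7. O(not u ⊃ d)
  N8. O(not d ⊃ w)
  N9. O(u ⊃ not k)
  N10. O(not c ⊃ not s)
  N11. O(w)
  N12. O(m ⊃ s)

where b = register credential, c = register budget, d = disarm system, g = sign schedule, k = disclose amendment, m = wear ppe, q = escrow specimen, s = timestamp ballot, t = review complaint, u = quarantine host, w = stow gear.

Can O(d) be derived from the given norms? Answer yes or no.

Yes

Premises 12 and 1 cover both cases: O(m ⊃ s) and O(not m ⊃ s). Since m ∨ not m is a tautology, O(s) follows.
Premise 10, O(not c ⊃ not s), contraposes to O(s ⊃ c); with O(s) we get O(c).
Premise 5, O(not q ⊃ not c), contraposes to O(c ⊃ q); with O(c) we get O(q).
Premise 2 is O(t ⊃ not q); contrapositively O(q ⊃ not t). Since O(q) holds, K gives O(not t).
From O(not t) and premise 3, O(not t ⊃ not g), we obtain O(not g).
Premise 4 is O(not k ⊃ g); contrapositively O(not g ⊃ k). Since O(not g) holds, K gives O(k).
Premise 9, O(u ⊃ not k), contraposes to O(k ⊃ not u); with O(k) we get O(not u).
With premise 7, O(not u ⊃ d), the K-axiom yields O(d).
Premises 6, 8, 11 do not contribute to this derivation.
So O(d) follows.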